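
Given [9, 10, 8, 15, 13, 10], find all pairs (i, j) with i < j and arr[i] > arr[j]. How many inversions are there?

Finding inversions in [9, 10, 8, 15, 13, 10]:

(0, 2): arr[0]=9 > arr[2]=8
(1, 2): arr[1]=10 > arr[2]=8
(3, 4): arr[3]=15 > arr[4]=13
(3, 5): arr[3]=15 > arr[5]=10
(4, 5): arr[4]=13 > arr[5]=10

Total inversions: 5

The array has 5 inversion(s): (0,2), (1,2), (3,4), (3,5), (4,5). Each pair (i,j) satisfies i < j and arr[i] > arr[j].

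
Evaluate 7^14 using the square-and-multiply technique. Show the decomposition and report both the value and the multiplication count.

Computing 7^14 by squaring (build up from 7^1; each line after the first costs one multiplication):

7^1 = 7
7^2 = (7^1)^2 = 7^2 = 49
7^3 = 7 * 7^2 = 7 * 49 = 343
7^6 = (7^3)^2 = 343^2 = 117649
7^7 = 7 * 7^6 = 7 * 117649 = 823543
7^14 = (7^7)^2 = 823543^2 = 678223072849

Result: 678223072849
Multiplications needed: 5 (5 lines after 7^1)

7^14 = 678223072849. Using exponentiation by squaring, this requires 5 multiplications. The key idea: if the exponent is even, square the half-power; if odd, multiply by the base once.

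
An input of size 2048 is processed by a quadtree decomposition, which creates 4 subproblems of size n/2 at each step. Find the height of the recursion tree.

For divide and conquer with division factor 2:

Problem sizes at each level:
Level 0: 2048
Level 1: 1024
Level 2: 512
Level 3: 256
Level 4: 128
Level 5: 64
Level 6: 32
Level 7: 16
Level 8: 8
Level 9: 4
Level 10: 2
Level 11: 1

The root is level 0 and the size-1 base case is level 11 (the tree spans levels 0 through 11, i.e. 12 levels counting the root), so the depth is the number of divisions: log_2(2048) = 11

The recursion tree depth is log_2(2048) = 11. At each level, the problem size is divided by 2, so it takes 11 divisions to reduce to a base case of size 1. The algorithm makes 4 recursive calls at each level.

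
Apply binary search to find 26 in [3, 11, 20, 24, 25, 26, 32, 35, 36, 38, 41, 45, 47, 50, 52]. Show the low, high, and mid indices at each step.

Binary search for 26 in [3, 11, 20, 24, 25, 26, 32, 35, 36, 38, 41, 45, 47, 50, 52]:

lo=0, hi=14, mid=7, arr[mid]=35 -> 35 > 26, search left half
lo=0, hi=6, mid=3, arr[mid]=24 -> 24 < 26, search right half
lo=4, hi=6, mid=5, arr[mid]=26 -> Found target at index 5!

Binary search finds 26 at index 5 after 3 comparisons. The search repeatedly halves the search space by comparing with the middle element.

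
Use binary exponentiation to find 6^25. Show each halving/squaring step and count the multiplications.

Computing 6^25 by squaring (build up from 6^1; each line after the first costs one multiplication):

6^1 = 6
6^2 = (6^1)^2 = 6^2 = 36
6^3 = 6 * 6^2 = 6 * 36 = 216
6^6 = (6^3)^2 = 216^2 = 46656
6^12 = (6^6)^2 = 46656^2 = 2176782336
6^24 = (6^12)^2 = 2176782336^2 = 4738381338321616896
6^25 = 6 * 6^24 = 6 * 4738381338321616896 = 28430288029929701376

Result: 28430288029929701376
Multiplications needed: 6 (6 lines after 6^1)

6^25 = 28430288029929701376. Using exponentiation by squaring, this requires 6 multiplications. The key idea: if the exponent is even, square the half-power; if odd, multiply by the base once.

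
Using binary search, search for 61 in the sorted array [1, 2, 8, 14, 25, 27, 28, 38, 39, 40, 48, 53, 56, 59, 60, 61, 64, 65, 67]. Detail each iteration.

Binary search for 61 in [1, 2, 8, 14, 25, 27, 28, 38, 39, 40, 48, 53, 56, 59, 60, 61, 64, 65, 67]:

lo=0, hi=18, mid=9, arr[mid]=40 -> 40 < 61, search right half
lo=10, hi=18, mid=14, arr[mid]=60 -> 60 < 61, search right half
lo=15, hi=18, mid=16, arr[mid]=64 -> 64 > 61, search left half
lo=15, hi=15, mid=15, arr[mid]=61 -> Found target at index 15!

Binary search finds 61 at index 15 after 4 comparisons. The search repeatedly halves the search space by comparing with the middle element.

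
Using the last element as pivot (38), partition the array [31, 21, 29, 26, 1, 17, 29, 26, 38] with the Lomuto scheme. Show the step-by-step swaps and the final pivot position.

Lomuto partition with pivot = 38:

Initial array: [31, 21, 29, 26, 1, 17, 29, 26, 38]

arr[0]=31 <= 38: swap with position 0, array becomes [31, 21, 29, 26, 1, 17, 29, 26, 38]
arr[1]=21 <= 38: swap with position 1, array becomes [31, 21, 29, 26, 1, 17, 29, 26, 38]
arr[2]=29 <= 38: swap with position 2, array becomes [31, 21, 29, 26, 1, 17, 29, 26, 38]
arr[3]=26 <= 38: swap with position 3, array becomes [31, 21, 29, 26, 1, 17, 29, 26, 38]
arr[4]=1 <= 38: swap with position 4, array becomes [31, 21, 29, 26, 1, 17, 29, 26, 38]
arr[5]=17 <= 38: swap with position 5, array becomes [31, 21, 29, 26, 1, 17, 29, 26, 38]
arr[6]=29 <= 38: swap with position 6, array becomes [31, 21, 29, 26, 1, 17, 29, 26, 38]
arr[7]=26 <= 38: swap with position 7, array becomes [31, 21, 29, 26, 1, 17, 29, 26, 38]

Place pivot at position 8: [31, 21, 29, 26, 1, 17, 29, 26, 38]
Pivot position: 8

After partitioning with pivot 38, the array becomes [31, 21, 29, 26, 1, 17, 29, 26, 38]. The pivot is placed at index 8. All elements to the left of the pivot are <= 38, and all elements to the right are > 38.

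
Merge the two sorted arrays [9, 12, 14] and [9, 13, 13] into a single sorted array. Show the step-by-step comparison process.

Merging process:

Compare 9 vs 9: take 9 from left. Merged: [9]
Compare 12 vs 9: take 9 from right. Merged: [9, 9]
Compare 12 vs 13: take 12 from left. Merged: [9, 9, 12]
Compare 14 vs 13: take 13 from right. Merged: [9, 9, 12, 13]
Compare 14 vs 13: take 13 from right. Merged: [9, 9, 12, 13, 13]
Append remaining from left: [14]. Merged: [9, 9, 12, 13, 13, 14]

Final merged array: [9, 9, 12, 13, 13, 14]
Total comparisons: 5

The merged array is [9, 9, 12, 13, 13, 14], requiring 5 comparisons. The merge step runs in O(n) time where n is the total number of elements.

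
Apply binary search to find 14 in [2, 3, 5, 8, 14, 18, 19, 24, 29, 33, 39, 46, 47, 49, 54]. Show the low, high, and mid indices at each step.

Binary search for 14 in [2, 3, 5, 8, 14, 18, 19, 24, 29, 33, 39, 46, 47, 49, 54]:

lo=0, hi=14, mid=7, arr[mid]=24 -> 24 > 14, search left half
lo=0, hi=6, mid=3, arr[mid]=8 -> 8 < 14, search right half
lo=4, hi=6, mid=5, arr[mid]=18 -> 18 > 14, search left half
lo=4, hi=4, mid=4, arr[mid]=14 -> Found target at index 4!

Binary search finds 14 at index 4 after 4 comparisons. The search repeatedly halves the search space by comparing with the middle element.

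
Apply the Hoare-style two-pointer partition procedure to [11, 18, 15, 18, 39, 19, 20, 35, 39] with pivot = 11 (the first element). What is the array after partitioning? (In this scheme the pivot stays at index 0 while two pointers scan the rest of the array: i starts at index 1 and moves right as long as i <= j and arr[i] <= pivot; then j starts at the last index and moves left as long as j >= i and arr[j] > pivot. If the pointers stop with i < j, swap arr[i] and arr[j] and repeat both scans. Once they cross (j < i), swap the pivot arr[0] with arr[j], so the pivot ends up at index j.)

Hoare-style two-pointer partition with pivot = 11:

Initial array: [11, 18, 15, 18, 39, 19, 20, 35, 39]

Pointers start at i = 1, j = 8.
i ends at 1, j ends at 0: the pointers have crossed (j < i), so scanning stops.

j = 0, so swapping arr[0] with arr[j] leaves the pivot at position 0: [11, 18, 15, 18, 39, 19, 20, 35, 39]
Pivot position: 0

After partitioning with pivot 11, the array becomes [11, 18, 15, 18, 39, 19, 20, 35, 39]. The pivot is placed at index 0. All elements to the left of the pivot are <= 11, and all elements to the right are > 11.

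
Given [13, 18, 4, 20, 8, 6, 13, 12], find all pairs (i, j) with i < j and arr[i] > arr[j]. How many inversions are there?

Finding inversions in [13, 18, 4, 20, 8, 6, 13, 12]:

(0, 2): arr[0]=13 > arr[2]=4
(0, 4): arr[0]=13 > arr[4]=8
(0, 5): arr[0]=13 > arr[5]=6
(0, 7): arr[0]=13 > arr[7]=12
(1, 2): arr[1]=18 > arr[2]=4
(1, 4): arr[1]=18 > arr[4]=8
(1, 5): arr[1]=18 > arr[5]=6
(1, 6): arr[1]=18 > arr[6]=13
(1, 7): arr[1]=18 > arr[7]=12
(3, 4): arr[3]=20 > arr[4]=8
(3, 5): arr[3]=20 > arr[5]=6
(3, 6): arr[3]=20 > arr[6]=13
(3, 7): arr[3]=20 > arr[7]=12
(4, 5): arr[4]=8 > arr[5]=6
(6, 7): arr[6]=13 > arr[7]=12

Total inversions: 15

The array has 15 inversion(s): (0,2), (0,4), (0,5), (0,7), (1,2), (1,4), (1,5), (1,6), (1,7), (3,4), (3,5), (3,6), (3,7), (4,5), (6,7). Each pair (i,j) satisfies i < j and arr[i] > arr[j].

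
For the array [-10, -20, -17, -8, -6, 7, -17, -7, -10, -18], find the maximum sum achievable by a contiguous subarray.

Using Kadane's algorithm on [-10, -20, -17, -8, -6, 7, -17, -7, -10, -18]:

Scanning through the array:
Position 1 (value -20): max_ending_here = -20, max_so_far = -10
Position 2 (value -17): max_ending_here = -17, max_so_far = -10
Position 3 (value -8): max_ending_here = -8, max_so_far = -8
Position 4 (value -6): max_ending_here = -6, max_so_far = -6
Position 5 (value 7): max_ending_here = 7, max_so_far = 7
Position 6 (value -17): max_ending_here = -10, max_so_far = 7
Position 7 (value -7): max_ending_here = -7, max_so_far = 7
Position 8 (value -10): max_ending_here = -10, max_so_far = 7
Position 9 (value -18): max_ending_here = -18, max_so_far = 7

Maximum subarray: [7]
Maximum sum: 7

The maximum subarray is [7] with sum 7. This subarray runs from index 5 to index 5.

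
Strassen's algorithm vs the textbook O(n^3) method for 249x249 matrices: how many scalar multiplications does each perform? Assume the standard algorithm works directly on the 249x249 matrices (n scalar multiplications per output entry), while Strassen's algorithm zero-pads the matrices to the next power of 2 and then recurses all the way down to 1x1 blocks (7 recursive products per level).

Matrix multiplication for 249x249 matrices:

Strassen's algorithm requires power-of-2 dimensions. Pad 249x249 to 256x256 (next power of 2).

Standard algorithm: 249^3 = 15438249 multiplications
Strassen's algorithm: 7^(log2(256)) = 7^8 = 5764801 multiplications
Savings: 15438249 - 5764801 = 9673448 multiplications

Standard: 15438249 multiplications (249^3). Strassen: 5764801 multiplications (7^8, after padding to 256x256). Strassen reduces 8 recursive multiplications to 7 at each level.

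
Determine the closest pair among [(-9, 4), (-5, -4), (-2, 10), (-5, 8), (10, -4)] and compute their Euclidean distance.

Computing all pairwise distances among 5 points:

d((-9, 4), (-5, -4)) = 8.9443
d((-9, 4), (-2, 10)) = 9.2195
d((-9, 4), (-5, 8)) = 5.6569
d((-9, 4), (10, -4)) = 20.6155
d((-5, -4), (-2, 10)) = 14.3178
d((-5, -4), (-5, 8)) = 12.0
d((-5, -4), (10, -4)) = 15.0
d((-2, 10), (-5, 8)) = 3.6056 <-- minimum
d((-2, 10), (10, -4)) = 18.4391
d((-5, 8), (10, -4)) = 19.2094

Closest pair: (-2, 10) and (-5, 8) with distance 3.6056

The closest pair is (-2, 10) and (-5, 8) with Euclidean distance 3.6056. For 5 points, brute-force pairwise comparison is shown above. For large n, the divide-and-conquer algorithm (sort by x, recurse on halves, check the dividing strip) achieves O(n log n).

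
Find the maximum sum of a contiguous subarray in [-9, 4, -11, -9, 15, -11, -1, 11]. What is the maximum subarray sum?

Using Kadane's algorithm on [-9, 4, -11, -9, 15, -11, -1, 11]:

Scanning through the array:
Position 1 (value 4): max_ending_here = 4, max_so_far = 4
Position 2 (value -11): max_ending_here = -7, max_so_far = 4
Position 3 (value -9): max_ending_here = -9, max_so_far = 4
Position 4 (value 15): max_ending_here = 15, max_so_far = 15
Position 5 (value -11): max_ending_here = 4, max_so_far = 15
Position 6 (value -1): max_ending_here = 3, max_so_far = 15
Position 7 (value 11): max_ending_here = 14, max_so_far = 15

Maximum subarray: [15]
Maximum sum: 15

The maximum subarray is [15] with sum 15. This subarray runs from index 4 to index 4.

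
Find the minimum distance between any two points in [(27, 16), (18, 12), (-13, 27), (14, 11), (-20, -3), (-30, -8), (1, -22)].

Computing all pairwise distances among 7 points:

d((27, 16), (18, 12)) = 9.8489
d((27, 16), (-13, 27)) = 41.4849
d((27, 16), (14, 11)) = 13.9284
d((27, 16), (-20, -3)) = 50.6952
d((27, 16), (-30, -8)) = 61.8466
d((27, 16), (1, -22)) = 46.0435
d((18, 12), (-13, 27)) = 34.4384
d((18, 12), (14, 11)) = 4.1231 <-- minimum
d((18, 12), (-20, -3)) = 40.8534
d((18, 12), (-30, -8)) = 52.0
d((18, 12), (1, -22)) = 38.0132
d((-13, 27), (14, 11)) = 31.3847
d((-13, 27), (-20, -3)) = 30.8058
d((-13, 27), (-30, -8)) = 38.9102
d((-13, 27), (1, -22)) = 50.9608
d((14, 11), (-20, -3)) = 36.7696
d((14, 11), (-30, -8)) = 47.927
d((14, 11), (1, -22)) = 35.4683
d((-20, -3), (-30, -8)) = 11.1803
d((-20, -3), (1, -22)) = 28.3196
d((-30, -8), (1, -22)) = 34.0147

Closest pair: (18, 12) and (14, 11) with distance 4.1231

The closest pair is (18, 12) and (14, 11) with Euclidean distance 4.1231. For 7 points, brute-force pairwise comparison is shown above. For large n, the divide-and-conquer algorithm (sort by x, recurse on halves, check the dividing strip) achieves O(n log n).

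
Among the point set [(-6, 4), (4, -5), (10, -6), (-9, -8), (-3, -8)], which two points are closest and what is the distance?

Computing all pairwise distances among 5 points:

d((-6, 4), (4, -5)) = 13.4536
d((-6, 4), (10, -6)) = 18.868
d((-6, 4), (-9, -8)) = 12.3693
d((-6, 4), (-3, -8)) = 12.3693
d((4, -5), (10, -6)) = 6.0828
d((4, -5), (-9, -8)) = 13.3417
d((4, -5), (-3, -8)) = 7.6158
d((10, -6), (-9, -8)) = 19.105
d((10, -6), (-3, -8)) = 13.1529
d((-9, -8), (-3, -8)) = 6.0 <-- minimum

Closest pair: (-9, -8) and (-3, -8) with distance 6.0

The closest pair is (-9, -8) and (-3, -8) with Euclidean distance 6.0. For 5 points, brute-force pairwise comparison is shown above. For large n, the divide-and-conquer algorithm (sort by x, recurse on halves, check the dividing strip) achieves O(n log n).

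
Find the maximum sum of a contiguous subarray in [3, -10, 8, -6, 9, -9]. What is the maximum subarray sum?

Using Kadane's algorithm on [3, -10, 8, -6, 9, -9]:

Scanning through the array:
Position 1 (value -10): max_ending_here = -7, max_so_far = 3
Position 2 (value 8): max_ending_here = 8, max_so_far = 8
Position 3 (value -6): max_ending_here = 2, max_so_far = 8
Position 4 (value 9): max_ending_here = 11, max_so_far = 11
Position 5 (value -9): max_ending_here = 2, max_so_far = 11

Maximum subarray: [8, -6, 9]
Maximum sum: 11

The maximum subarray is [8, -6, 9] with sum 11. This subarray runs from index 2 to index 4.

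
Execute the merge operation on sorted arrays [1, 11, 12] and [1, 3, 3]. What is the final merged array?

Merging process:

Compare 1 vs 1: take 1 from left. Merged: [1]
Compare 11 vs 1: take 1 from right. Merged: [1, 1]
Compare 11 vs 3: take 3 from right. Merged: [1, 1, 3]
Compare 11 vs 3: take 3 from right. Merged: [1, 1, 3, 3]
Append remaining from left: [11, 12]. Merged: [1, 1, 3, 3, 11, 12]

Final merged array: [1, 1, 3, 3, 11, 12]
Total comparisons: 4

The merged array is [1, 1, 3, 3, 11, 12], requiring 4 comparisons. The merge step runs in O(n) time where n is the total number of elements.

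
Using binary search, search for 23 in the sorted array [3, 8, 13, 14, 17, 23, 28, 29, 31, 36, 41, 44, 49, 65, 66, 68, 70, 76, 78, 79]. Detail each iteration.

Binary search for 23 in [3, 8, 13, 14, 17, 23, 28, 29, 31, 36, 41, 44, 49, 65, 66, 68, 70, 76, 78, 79]:

lo=0, hi=19, mid=9, arr[mid]=36 -> 36 > 23, search left half
lo=0, hi=8, mid=4, arr[mid]=17 -> 17 < 23, search right half
lo=5, hi=8, mid=6, arr[mid]=28 -> 28 > 23, search left half
lo=5, hi=5, mid=5, arr[mid]=23 -> Found target at index 5!

Binary search finds 23 at index 5 after 4 comparisons. The search repeatedly halves the search space by comparing with the middle element.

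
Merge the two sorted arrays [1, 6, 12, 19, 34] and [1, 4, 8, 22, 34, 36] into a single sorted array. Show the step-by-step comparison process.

Merging process:

Compare 1 vs 1: take 1 from left. Merged: [1]
Compare 6 vs 1: take 1 from right. Merged: [1, 1]
Compare 6 vs 4: take 4 from right. Merged: [1, 1, 4]
Compare 6 vs 8: take 6 from left. Merged: [1, 1, 4, 6]
Compare 12 vs 8: take 8 from right. Merged: [1, 1, 4, 6, 8]
Compare 12 vs 22: take 12 from left. Merged: [1, 1, 4, 6, 8, 12]
Compare 19 vs 22: take 19 from left. Merged: [1, 1, 4, 6, 8, 12, 19]
Compare 34 vs 22: take 22 from right. Merged: [1, 1, 4, 6, 8, 12, 19, 22]
Compare 34 vs 34: take 34 from left. Merged: [1, 1, 4, 6, 8, 12, 19, 22, 34]
Append remaining from right: [34, 36]. Merged: [1, 1, 4, 6, 8, 12, 19, 22, 34, 34, 36]

Final merged array: [1, 1, 4, 6, 8, 12, 19, 22, 34, 34, 36]
Total comparisons: 9

The merged array is [1, 1, 4, 6, 8, 12, 19, 22, 34, 34, 36], requiring 9 comparisons. The merge step runs in O(n) time where n is the total number of elements.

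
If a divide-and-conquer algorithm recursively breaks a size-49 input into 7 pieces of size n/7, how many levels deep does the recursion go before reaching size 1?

For divide and conquer with division factor 7:

Problem sizes at each level:
Level 0: 49
Level 1: 7
Level 2: 1

The root is level 0 and the size-1 base case is level 2 (the tree spans levels 0 through 2, i.e. 3 levels counting the root), so the depth is the number of divisions: log_7(49) = 2

The recursion tree depth is log_7(49) = 2. At each level, the problem size is divided by 7, so it takes 2 divisions to reduce to a base case of size 1. The algorithm makes 7 recursive calls at each level.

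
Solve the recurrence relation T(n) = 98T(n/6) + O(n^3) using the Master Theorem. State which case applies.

Master Theorem for T(n) = 98T(n/6) + O(n^3):

a = 98, b = 6, c = 3
log_b(a) = log_6(98) = 2.5589

Case 3: c = 3 > log_6(98) = 2.5589
T(n) = O(n^3) = O(n^3)

For T(n) = 98T(n/6) + O(n^3): log_6(98) = 2.5589. This is Case 3 of the Master Theorem (c > log_b(a), work dominated by root), giving O(n^3).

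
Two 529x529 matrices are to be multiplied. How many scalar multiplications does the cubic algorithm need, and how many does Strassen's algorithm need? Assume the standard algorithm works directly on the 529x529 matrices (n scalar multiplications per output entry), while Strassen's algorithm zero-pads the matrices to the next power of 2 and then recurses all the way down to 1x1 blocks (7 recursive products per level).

Matrix multiplication for 529x529 matrices:

Strassen's algorithm requires power-of-2 dimensions. Pad 529x529 to 1024x1024 (next power of 2).

Standard algorithm: 529^3 = 148035889 multiplications
Strassen's algorithm: 7^(log2(1024)) = 7^10 = 282475249 multiplications
Difference: 148035889 - 282475249 = -134439360 (Strassen uses MORE here due to padding overhead — for small or just-over-power-of-2 n, padding can outweigh the per-level savings)

Standard: 148035889 multiplications (529^3). Strassen: 282475249 multiplications (7^10, after padding to 1024x1024). Strassen reduces 8 recursive multiplications to 7 at each level.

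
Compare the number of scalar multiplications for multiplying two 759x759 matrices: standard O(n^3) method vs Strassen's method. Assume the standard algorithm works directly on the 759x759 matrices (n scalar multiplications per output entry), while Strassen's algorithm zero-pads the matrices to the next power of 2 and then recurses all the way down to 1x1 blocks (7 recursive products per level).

Matrix multiplication for 759x759 matrices:

Strassen's algorithm requires power-of-2 dimensions. Pad 759x759 to 1024x1024 (next power of 2).

Standard algorithm: 759^3 = 437245479 multiplications
Strassen's algorithm: 7^(log2(1024)) = 7^10 = 282475249 multiplications
Savings: 437245479 - 282475249 = 154770230 multiplications

Standard: 437245479 multiplications (759^3). Strassen: 282475249 multiplications (7^10, after padding to 1024x1024). Strassen reduces 8 recursive multiplications to 7 at each level.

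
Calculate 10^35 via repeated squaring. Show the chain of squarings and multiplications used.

Computing 10^35 by squaring (build up from 10^1; each line after the first costs one multiplication):

10^1 = 10
10^2 = (10^1)^2 = 10^2 = 100
10^4 = (10^2)^2 = 100^2 = 10000
10^8 = (10^4)^2 = 10000^2 = 100000000
10^16 = (10^8)^2 = 100000000^2 = 10000000000000000
10^17 = 10 * 10^16 = 10 * 10000000000000000 = 100000000000000000
10^34 = (10^17)^2 = 100000000000000000^2 = 10000000000000000000000000000000000
10^35 = 10 * 10^34 = 10 * 10000000000000000000000000000000000 = 100000000000000000000000000000000000

Result: 100000000000000000000000000000000000
Multiplications needed: 7 (7 lines after 10^1)

10^35 = 100000000000000000000000000000000000. Using exponentiation by squaring, this requires 7 multiplications. The key idea: if the exponent is even, square the half-power; if odd, multiply by the base once.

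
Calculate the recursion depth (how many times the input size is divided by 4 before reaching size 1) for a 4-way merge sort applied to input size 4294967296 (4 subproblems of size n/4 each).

For divide and conquer with division factor 4:

Problem sizes at each level:
Level 0: 4294967296
Level 1: 1073741824
Level 2: 268435456
Level 3: 67108864
Level 4: 16777216
Level 5: 4194304
Level 6: 1048576
Level 7: 262144
Level 8: 65536
Level 9: 16384
Level 10: 4096
Level 11: 1024
Level 12: 256
Level 13: 64
Level 14: 16
Level 15: 4
Level 16: 1

The root is level 0 and the size-1 base case is level 16 (the tree spans levels 0 through 16, i.e. 17 levels counting the root), so the depth is the number of divisions: log_4(4294967296) = 16

The recursion tree depth is log_4(4294967296) = 16. At each level, the problem size is divided by 4, so it takes 16 divisions to reduce to a base case of size 1. The algorithm makes 4 recursive calls at each level.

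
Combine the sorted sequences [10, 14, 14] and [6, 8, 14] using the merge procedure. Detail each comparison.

Merging process:

Compare 10 vs 6: take 6 from right. Merged: [6]
Compare 10 vs 8: take 8 from right. Merged: [6, 8]
Compare 10 vs 14: take 10 from left. Merged: [6, 8, 10]
Compare 14 vs 14: take 14 from left. Merged: [6, 8, 10, 14]
Compare 14 vs 14: take 14 from left. Merged: [6, 8, 10, 14, 14]
Append remaining from right: [14]. Merged: [6, 8, 10, 14, 14, 14]

Final merged array: [6, 8, 10, 14, 14, 14]
Total comparisons: 5

The merged array is [6, 8, 10, 14, 14, 14], requiring 5 comparisons. The merge step runs in O(n) time where n is the total number of elements.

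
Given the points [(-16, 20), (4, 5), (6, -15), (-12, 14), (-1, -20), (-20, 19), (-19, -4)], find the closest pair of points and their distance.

Computing all pairwise distances among 7 points:

d((-16, 20), (4, 5)) = 25.0
d((-16, 20), (6, -15)) = 41.3401
d((-16, 20), (-12, 14)) = 7.2111
d((-16, 20), (-1, -20)) = 42.72
d((-16, 20), (-20, 19)) = 4.1231 <-- minimum
d((-16, 20), (-19, -4)) = 24.1868
d((4, 5), (6, -15)) = 20.0998
d((4, 5), (-12, 14)) = 18.3576
d((4, 5), (-1, -20)) = 25.4951
d((4, 5), (-20, 19)) = 27.7849
d((4, 5), (-19, -4)) = 24.6982
d((6, -15), (-12, 14)) = 34.1321
d((6, -15), (-1, -20)) = 8.6023
d((6, -15), (-20, 19)) = 42.8019
d((6, -15), (-19, -4)) = 27.313
d((-12, 14), (-1, -20)) = 35.7351
d((-12, 14), (-20, 19)) = 9.434
d((-12, 14), (-19, -4)) = 19.3132
d((-1, -20), (-20, 19)) = 43.382
d((-1, -20), (-19, -4)) = 24.0832
d((-20, 19), (-19, -4)) = 23.0217

Closest pair: (-16, 20) and (-20, 19) with distance 4.1231

The closest pair is (-16, 20) and (-20, 19) with Euclidean distance 4.1231. For 7 points, brute-force pairwise comparison is shown above. For large n, the divide-and-conquer algorithm (sort by x, recurse on halves, check the dividing strip) achieves O(n log n).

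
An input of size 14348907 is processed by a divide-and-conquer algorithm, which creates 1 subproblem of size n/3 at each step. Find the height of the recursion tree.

For divide and conquer with division factor 3:

Problem sizes at each level:
Level 0: 14348907
Level 1: 4782969
Level 2: 1594323
Level 3: 531441
Level 4: 177147
Level 5: 59049
Level 6: 19683
Level 7: 6561
Level 8: 2187
Level 9: 729
Level 10: 243
Level 11: 81
Level 12: 27
Level 13: 9
Level 14: 3
Level 15: 1

The root is level 0 and the size-1 base case is level 15 (the tree spans levels 0 through 15, i.e. 16 levels counting the root), so the depth is the number of divisions: log_3(14348907) = 15

The recursion tree depth is log_3(14348907) = 15. At each level, the problem size is divided by 3, so it takes 15 divisions to reduce to a base case of size 1. The algorithm makes 1 recursive call at each level.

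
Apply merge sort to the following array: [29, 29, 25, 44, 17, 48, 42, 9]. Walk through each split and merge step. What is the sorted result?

Merge sort trace:

Split: [29, 29, 25, 44, 17, 48, 42, 9] -> [29, 29, 25, 44] and [17, 48, 42, 9]
  Split: [29, 29, 25, 44] -> [29, 29] and [25, 44]
    Split: [29, 29] -> [29] and [29]
    Merge: [29] + [29] -> [29, 29]
    Split: [25, 44] -> [25] and [44]
    Merge: [25] + [44] -> [25, 44]
  Merge: [29, 29] + [25, 44] -> [25, 29, 29, 44]
  Split: [17, 48, 42, 9] -> [17, 48] and [42, 9]
    Split: [17, 48] -> [17] and [48]
    Merge: [17] + [48] -> [17, 48]
    Split: [42, 9] -> [42] and [9]
    Merge: [42] + [9] -> [9, 42]
  Merge: [17, 48] + [9, 42] -> [9, 17, 42, 48]
Merge: [25, 29, 29, 44] + [9, 17, 42, 48] -> [9, 17, 25, 29, 29, 42, 44, 48]

Final sorted array: [9, 17, 25, 29, 29, 42, 44, 48]

The merge sort proceeds by recursively splitting the array and merging sorted halves.
After all merges, the sorted array is [9, 17, 25, 29, 29, 42, 44, 48].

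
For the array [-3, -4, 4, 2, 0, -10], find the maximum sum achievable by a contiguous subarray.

Using Kadane's algorithm on [-3, -4, 4, 2, 0, -10]:

Scanning through the array:
Position 1 (value -4): max_ending_here = -4, max_so_far = -3
Position 2 (value 4): max_ending_here = 4, max_so_far = 4
Position 3 (value 2): max_ending_here = 6, max_so_far = 6
Position 4 (value 0): max_ending_here = 6, max_so_far = 6
Position 5 (value -10): max_ending_here = -4, max_so_far = 6

Maximum subarray: [4, 2]
Maximum sum: 6

The maximum subarray is [4, 2] with sum 6. This subarray runs from index 2 to index 3.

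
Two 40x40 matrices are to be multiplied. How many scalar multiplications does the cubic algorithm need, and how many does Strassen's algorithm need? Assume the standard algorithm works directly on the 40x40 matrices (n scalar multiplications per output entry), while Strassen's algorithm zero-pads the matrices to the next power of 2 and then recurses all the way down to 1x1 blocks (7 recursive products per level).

Matrix multiplication for 40x40 matrices:

Strassen's algorithm requires power-of-2 dimensions. Pad 40x40 to 64x64 (next power of 2).

Standard algorithm: 40^3 = 64000 multiplications
Strassen's algorithm: 7^(log2(64)) = 7^6 = 117649 multiplications
Difference: 64000 - 117649 = -53649 (Strassen uses MORE here due to padding overhead — for small or just-over-power-of-2 n, padding can outweigh the per-level savings)

Standard: 64000 multiplications (40^3). Strassen: 117649 multiplications (7^6, after padding to 64x64). Strassen reduces 8 recursive multiplications to 7 at each level.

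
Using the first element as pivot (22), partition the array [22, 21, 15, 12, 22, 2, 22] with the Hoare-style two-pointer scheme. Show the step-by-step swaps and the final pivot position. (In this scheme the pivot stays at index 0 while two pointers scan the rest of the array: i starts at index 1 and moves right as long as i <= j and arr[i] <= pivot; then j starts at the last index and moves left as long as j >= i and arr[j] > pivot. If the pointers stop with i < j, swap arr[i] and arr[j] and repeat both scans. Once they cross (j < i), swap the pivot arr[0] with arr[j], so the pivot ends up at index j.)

Hoare-style two-pointer partition with pivot = 22:

Initial array: [22, 21, 15, 12, 22, 2, 22]

Pointers start at i = 1, j = 6.
i ends at 7, j ends at 6: the pointers have crossed (j < i), so scanning stops.

Swap pivot arr[0] with arr[6] to place pivot at position 6: [22, 21, 15, 12, 22, 2, 22]
Pivot position: 6

After partitioning with pivot 22, the array becomes [22, 21, 15, 12, 22, 2, 22]. The pivot is placed at index 6. All elements to the left of the pivot are <= 22, and all elements to the right are > 22.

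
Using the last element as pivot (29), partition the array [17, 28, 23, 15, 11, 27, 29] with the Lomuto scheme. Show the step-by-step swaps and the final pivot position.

Lomuto partition with pivot = 29:

Initial array: [17, 28, 23, 15, 11, 27, 29]

arr[0]=17 <= 29: swap with position 0, array becomes [17, 28, 23, 15, 11, 27, 29]
arr[1]=28 <= 29: swap with position 1, array becomes [17, 28, 23, 15, 11, 27, 29]
arr[2]=23 <= 29: swap with position 2, array becomes [17, 28, 23, 15, 11, 27, 29]
arr[3]=15 <= 29: swap with position 3, array becomes [17, 28, 23, 15, 11, 27, 29]
arr[4]=11 <= 29: swap with position 4, array becomes [17, 28, 23, 15, 11, 27, 29]
arr[5]=27 <= 29: swap with position 5, array becomes [17, 28, 23, 15, 11, 27, 29]

Place pivot at position 6: [17, 28, 23, 15, 11, 27, 29]
Pivot position: 6

After partitioning with pivot 29, the array becomes [17, 28, 23, 15, 11, 27, 29]. The pivot is placed at index 6. All elements to the left of the pivot are <= 29, and all elements to the right are > 29.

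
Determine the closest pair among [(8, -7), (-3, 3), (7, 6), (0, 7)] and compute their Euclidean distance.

Computing all pairwise distances among 4 points:

d((8, -7), (-3, 3)) = 14.8661
d((8, -7), (7, 6)) = 13.0384
d((8, -7), (0, 7)) = 16.1245
d((-3, 3), (7, 6)) = 10.4403
d((-3, 3), (0, 7)) = 5.0 <-- minimum
d((7, 6), (0, 7)) = 7.0711

Closest pair: (-3, 3) and (0, 7) with distance 5.0

The closest pair is (-3, 3) and (0, 7) with Euclidean distance 5.0. For 4 points, brute-force pairwise comparison is shown above. For large n, the divide-and-conquer algorithm (sort by x, recurse on halves, check the dividing strip) achieves O(n log n).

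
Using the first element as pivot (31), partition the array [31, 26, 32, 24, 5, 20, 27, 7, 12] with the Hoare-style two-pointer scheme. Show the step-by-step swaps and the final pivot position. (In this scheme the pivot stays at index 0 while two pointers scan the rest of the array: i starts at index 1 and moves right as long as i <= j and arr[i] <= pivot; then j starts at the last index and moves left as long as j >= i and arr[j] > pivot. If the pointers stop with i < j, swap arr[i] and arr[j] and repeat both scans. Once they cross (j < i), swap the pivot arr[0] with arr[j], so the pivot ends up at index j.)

Hoare-style two-pointer partition with pivot = 31:

Initial array: [31, 26, 32, 24, 5, 20, 27, 7, 12]

Pointers start at i = 1, j = 8.
i stops at index 2 (arr[2]=32 > 31), j stops at index 8 (arr[8]=12 <= 31): swap arr[2] and arr[8], array becomes [31, 26, 12, 24, 5, 20, 27, 7, 32]
i ends at 8, j ends at 7: the pointers have crossed (j < i), so scanning stops.

Swap pivot arr[0] with arr[7] to place pivot at position 7: [7, 26, 12, 24, 5, 20, 27, 31, 32]
Pivot position: 7

After partitioning with pivot 31, the array becomes [7, 26, 12, 24, 5, 20, 27, 31, 32]. The pivot is placed at index 7. All elements to the left of the pivot are <= 31, and all elements to the right are > 31.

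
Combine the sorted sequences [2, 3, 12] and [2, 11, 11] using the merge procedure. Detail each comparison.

Merging process:

Compare 2 vs 2: take 2 from left. Merged: [2]
Compare 3 vs 2: take 2 from right. Merged: [2, 2]
Compare 3 vs 11: take 3 from left. Merged: [2, 2, 3]
Compare 12 vs 11: take 11 from right. Merged: [2, 2, 3, 11]
Compare 12 vs 11: take 11 from right. Merged: [2, 2, 3, 11, 11]
Append remaining from left: [12]. Merged: [2, 2, 3, 11, 11, 12]

Final merged array: [2, 2, 3, 11, 11, 12]
Total comparisons: 5

The merged array is [2, 2, 3, 11, 11, 12], requiring 5 comparisons. The merge step runs in O(n) time where n is the total number of elements.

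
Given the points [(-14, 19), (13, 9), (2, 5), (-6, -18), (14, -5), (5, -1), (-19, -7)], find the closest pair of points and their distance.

Computing all pairwise distances among 7 points:

d((-14, 19), (13, 9)) = 28.7924
d((-14, 19), (2, 5)) = 21.2603
d((-14, 19), (-6, -18)) = 37.855
d((-14, 19), (14, -5)) = 36.8782
d((-14, 19), (5, -1)) = 27.5862
d((-14, 19), (-19, -7)) = 26.4764
d((13, 9), (2, 5)) = 11.7047
d((13, 9), (-6, -18)) = 33.0151
d((13, 9), (14, -5)) = 14.0357
d((13, 9), (5, -1)) = 12.8062
d((13, 9), (-19, -7)) = 35.7771
d((2, 5), (-6, -18)) = 24.3516
d((2, 5), (14, -5)) = 15.6205
d((2, 5), (5, -1)) = 6.7082 <-- minimum
d((2, 5), (-19, -7)) = 24.1868
d((-6, -18), (14, -5)) = 23.8537
d((-6, -18), (5, -1)) = 20.2485
d((-6, -18), (-19, -7)) = 17.0294
d((14, -5), (5, -1)) = 9.8489
d((14, -5), (-19, -7)) = 33.0606
d((5, -1), (-19, -7)) = 24.7386

Closest pair: (2, 5) and (5, -1) with distance 6.7082

The closest pair is (2, 5) and (5, -1) with Euclidean distance 6.7082. For 7 points, brute-force pairwise comparison is shown above. For large n, the divide-and-conquer algorithm (sort by x, recurse on halves, check the dividing strip) achieves O(n log n).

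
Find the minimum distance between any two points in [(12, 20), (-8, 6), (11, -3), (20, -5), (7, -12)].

Computing all pairwise distances among 5 points:

d((12, 20), (-8, 6)) = 24.4131
d((12, 20), (11, -3)) = 23.0217
d((12, 20), (20, -5)) = 26.2488
d((12, 20), (7, -12)) = 32.3883
d((-8, 6), (11, -3)) = 21.0238
d((-8, 6), (20, -5)) = 30.0832
d((-8, 6), (7, -12)) = 23.4307
d((11, -3), (20, -5)) = 9.2195 <-- minimum
d((11, -3), (7, -12)) = 9.8489
d((20, -5), (7, -12)) = 14.7648

Closest pair: (11, -3) and (20, -5) with distance 9.2195

The closest pair is (11, -3) and (20, -5) with Euclidean distance 9.2195. For 5 points, brute-force pairwise comparison is shown above. For large n, the divide-and-conquer algorithm (sort by x, recurse on halves, check the dividing strip) achieves O(n log n).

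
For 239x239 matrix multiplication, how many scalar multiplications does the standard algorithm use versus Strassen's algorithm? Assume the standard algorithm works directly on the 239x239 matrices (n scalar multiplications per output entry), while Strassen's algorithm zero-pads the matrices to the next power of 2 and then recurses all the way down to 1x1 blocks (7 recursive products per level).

Matrix multiplication for 239x239 matrices:

Strassen's algorithm requires power-of-2 dimensions. Pad 239x239 to 256x256 (next power of 2).

Standard algorithm: 239^3 = 13651919 multiplications
Strassen's algorithm: 7^(log2(256)) = 7^8 = 5764801 multiplications
Savings: 13651919 - 5764801 = 7887118 multiplications

Standard: 13651919 multiplications (239^3). Strassen: 5764801 multiplications (7^8, after padding to 256x256). Strassen reduces 8 recursive multiplications to 7 at each level.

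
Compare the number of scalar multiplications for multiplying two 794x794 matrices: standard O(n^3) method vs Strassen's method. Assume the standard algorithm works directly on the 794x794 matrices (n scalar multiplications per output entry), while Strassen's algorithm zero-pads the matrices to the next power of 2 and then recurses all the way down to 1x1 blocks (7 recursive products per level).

Matrix multiplication for 794x794 matrices:

Strassen's algorithm requires power-of-2 dimensions. Pad 794x794 to 1024x1024 (next power of 2).

Standard algorithm: 794^3 = 500566184 multiplications
Strassen's algorithm: 7^(log2(1024)) = 7^10 = 282475249 multiplications
Savings: 500566184 - 282475249 = 218090935 multiplications

Standard: 500566184 multiplications (794^3). Strassen: 282475249 multiplications (7^10, after padding to 1024x1024). Strassen reduces 8 recursive multiplications to 7 at each level.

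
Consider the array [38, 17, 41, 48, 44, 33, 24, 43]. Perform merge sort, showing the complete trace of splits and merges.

Merge sort trace:

Split: [38, 17, 41, 48, 44, 33, 24, 43] -> [38, 17, 41, 48] and [44, 33, 24, 43]
  Split: [38, 17, 41, 48] -> [38, 17] and [41, 48]
    Split: [38, 17] -> [38] and [17]
    Merge: [38] + [17] -> [17, 38]
    Split: [41, 48] -> [41] and [48]
    Merge: [41] + [48] -> [41, 48]
  Merge: [17, 38] + [41, 48] -> [17, 38, 41, 48]
  Split: [44, 33, 24, 43] -> [44, 33] and [24, 43]
    Split: [44, 33] -> [44] and [33]
    Merge: [44] + [33] -> [33, 44]
    Split: [24, 43] -> [24] and [43]
    Merge: [24] + [43] -> [24, 43]
  Merge: [33, 44] + [24, 43] -> [24, 33, 43, 44]
Merge: [17, 38, 41, 48] + [24, 33, 43, 44] -> [17, 24, 33, 38, 41, 43, 44, 48]

Final sorted array: [17, 24, 33, 38, 41, 43, 44, 48]

The merge sort proceeds by recursively splitting the array and merging sorted halves.
After all merges, the sorted array is [17, 24, 33, 38, 41, 43, 44, 48].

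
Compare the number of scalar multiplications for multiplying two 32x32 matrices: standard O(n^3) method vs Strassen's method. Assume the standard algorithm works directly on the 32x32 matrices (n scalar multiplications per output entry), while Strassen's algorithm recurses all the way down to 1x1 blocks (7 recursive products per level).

Matrix multiplication for 32x32 matrices:

Standard algorithm: 32^3 = 32768 multiplications
Strassen's algorithm: 7^(log2(32)) = 7^5 = 16807 multiplications
Savings: 32768 - 16807 = 15961 multiplications

Standard: 32768 multiplications (32^3). Strassen: 16807 multiplications (7^5). Strassen reduces 8 recursive multiplications to 7 at each level.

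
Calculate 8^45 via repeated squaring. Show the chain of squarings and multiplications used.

Computing 8^45 by squaring (build up from 8^1; each line after the first costs one multiplication):

8^1 = 8
8^2 = (8^1)^2 = 8^2 = 64
8^4 = (8^2)^2 = 64^2 = 4096
8^5 = 8 * 8^4 = 8 * 4096 = 32768
8^10 = (8^5)^2 = 32768^2 = 1073741824
8^11 = 8 * 8^10 = 8 * 1073741824 = 8589934592
8^22 = (8^11)^2 = 8589934592^2 = 73786976294838206464
8^44 = (8^22)^2 = 73786976294838206464^2 = 5444517870735015415413993718908291383296
8^45 = 8 * 8^44 = 8 * 5444517870735015415413993718908291383296 = 43556142965880123323311949751266331066368

Result: 43556142965880123323311949751266331066368
Multiplications needed: 8 (8 lines after 8^1)

8^45 = 43556142965880123323311949751266331066368. Using exponentiation by squaring, this requires 8 multiplications. The key idea: if the exponent is even, square the half-power; if odd, multiply by the base once.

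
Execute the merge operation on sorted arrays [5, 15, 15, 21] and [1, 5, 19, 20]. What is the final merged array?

Merging process:

Compare 5 vs 1: take 1 from right. Merged: [1]
Compare 5 vs 5: take 5 from left. Merged: [1, 5]
Compare 15 vs 5: take 5 from right. Merged: [1, 5, 5]
Compare 15 vs 19: take 15 from left. Merged: [1, 5, 5, 15]
Compare 15 vs 19: take 15 from left. Merged: [1, 5, 5, 15, 15]
Compare 21 vs 19: take 19 from right. Merged: [1, 5, 5, 15, 15, 19]
Compare 21 vs 20: take 20 from right. Merged: [1, 5, 5, 15, 15, 19, 20]
Append remaining from left: [21]. Merged: [1, 5, 5, 15, 15, 19, 20, 21]

Final merged array: [1, 5, 5, 15, 15, 19, 20, 21]
Total comparisons: 7

The merged array is [1, 5, 5, 15, 15, 19, 20, 21], requiring 7 comparisons. The merge step runs in O(n) time where n is the total number of elements.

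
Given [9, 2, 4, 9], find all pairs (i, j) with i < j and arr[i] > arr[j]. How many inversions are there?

Finding inversions in [9, 2, 4, 9]:

(0, 1): arr[0]=9 > arr[1]=2
(0, 2): arr[0]=9 > arr[2]=4

Total inversions: 2

The array has 2 inversion(s): (0,1), (0,2). Each pair (i,j) satisfies i < j and arr[i] > arr[j].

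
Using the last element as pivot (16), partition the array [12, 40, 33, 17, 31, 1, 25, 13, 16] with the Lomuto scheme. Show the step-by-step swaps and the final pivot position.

Lomuto partition with pivot = 16:

Initial array: [12, 40, 33, 17, 31, 1, 25, 13, 16]

arr[0]=12 <= 16: swap with position 0, array becomes [12, 40, 33, 17, 31, 1, 25, 13, 16]
arr[1]=40 > 16: no swap
arr[2]=33 > 16: no swap
arr[3]=17 > 16: no swap
arr[4]=31 > 16: no swap
arr[5]=1 <= 16: swap with position 1, array becomes [12, 1, 33, 17, 31, 40, 25, 13, 16]
arr[6]=25 > 16: no swap
arr[7]=13 <= 16: swap with position 2, array becomes [12, 1, 13, 17, 31, 40, 25, 33, 16]

Place pivot at position 3: [12, 1, 13, 16, 31, 40, 25, 33, 17]
Pivot position: 3

After partitioning with pivot 16, the array becomes [12, 1, 13, 16, 31, 40, 25, 33, 17]. The pivot is placed at index 3. All elements to the left of the pivot are <= 16, and all elements to the right are > 16.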